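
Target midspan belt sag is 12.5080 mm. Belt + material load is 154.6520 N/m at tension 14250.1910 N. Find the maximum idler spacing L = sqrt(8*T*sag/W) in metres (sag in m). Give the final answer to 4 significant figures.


sag = 12.5080/1000 = 0.012508 m
L = sqrt(8 * 14250.1910 * 0.012508 / 154.6520)
L = 3.036 m


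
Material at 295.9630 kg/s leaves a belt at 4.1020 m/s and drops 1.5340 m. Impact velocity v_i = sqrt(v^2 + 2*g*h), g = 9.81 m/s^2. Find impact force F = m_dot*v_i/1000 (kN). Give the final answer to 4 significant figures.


v_i = sqrt(4.1020^2 + 2*9.81*1.5340) = 6.85007 m/s
F = 295.9630 * 6.85007 / 1000
F = 2.027 kN


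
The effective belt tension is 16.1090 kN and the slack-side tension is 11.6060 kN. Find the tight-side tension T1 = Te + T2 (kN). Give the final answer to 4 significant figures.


T1 = Te + T2 = 16.1090 + 11.6060
T1 = 27.72 kN


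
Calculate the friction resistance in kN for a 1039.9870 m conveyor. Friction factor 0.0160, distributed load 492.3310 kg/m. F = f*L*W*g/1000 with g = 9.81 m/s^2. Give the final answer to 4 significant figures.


F = 0.0160 * 1039.9870 * 492.3310 * 9.81 / 1000
F = 80.37 kN


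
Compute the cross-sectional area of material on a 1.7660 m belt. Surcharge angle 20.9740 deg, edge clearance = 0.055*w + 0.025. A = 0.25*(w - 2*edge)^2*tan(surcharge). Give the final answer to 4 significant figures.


edge = 0.055*1.7660 + 0.025 = 0.12213 m
ew = 1.7660 - 2*0.12213 = 1.52174 m
A = 0.25 * 1.52174^2 * tan(20.9740 deg)
A = 0.2219 m^2


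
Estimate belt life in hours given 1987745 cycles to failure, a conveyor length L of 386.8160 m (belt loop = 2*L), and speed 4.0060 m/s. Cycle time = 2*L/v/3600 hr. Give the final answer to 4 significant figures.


cycle_time = 2 * 386.8160 / 4.0060 / 3600 = 0.053644 hr
life = 1987745 * 0.053644 = 106600 hours


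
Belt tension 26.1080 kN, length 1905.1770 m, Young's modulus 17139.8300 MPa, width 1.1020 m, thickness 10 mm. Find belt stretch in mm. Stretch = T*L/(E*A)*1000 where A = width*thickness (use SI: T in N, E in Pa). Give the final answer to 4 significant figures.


A = 1.1020 * 0.01 = 0.01102 m^2
Stretch = 26.1080*1000 * 1905.1770 / (17139.8300e6 * 0.01102) * 1000
Stretch = 263.3 mm


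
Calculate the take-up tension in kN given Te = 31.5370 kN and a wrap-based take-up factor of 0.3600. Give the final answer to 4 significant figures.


T_tu = 31.5370 * 0.3600
T_tu = 11.35 kN


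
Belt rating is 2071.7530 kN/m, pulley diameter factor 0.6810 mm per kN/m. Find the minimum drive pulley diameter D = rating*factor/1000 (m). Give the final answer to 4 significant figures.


D = 2071.7530 * 0.6810 / 1000
D = 1.411 m


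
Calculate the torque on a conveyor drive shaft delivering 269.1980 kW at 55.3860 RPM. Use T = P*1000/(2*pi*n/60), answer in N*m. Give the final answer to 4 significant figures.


omega = 2*pi*55.3860/60 = 5.80001 rad/s
T = 269.1980*1000 / 5.80001
T = 46410 N*m


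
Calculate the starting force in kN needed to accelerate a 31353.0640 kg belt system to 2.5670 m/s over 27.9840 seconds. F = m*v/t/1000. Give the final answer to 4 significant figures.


F = 31353.0640 * 2.5670 / 27.9840 / 1000
F = 2.876 kN


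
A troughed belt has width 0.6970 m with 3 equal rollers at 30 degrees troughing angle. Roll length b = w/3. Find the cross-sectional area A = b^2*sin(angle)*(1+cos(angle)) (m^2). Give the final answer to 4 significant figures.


b = 0.6970/3 = 0.232333 m
A = 0.232333^2 * sin(30 deg) * (1 + cos(30 deg))
A = 0.05036 m^2


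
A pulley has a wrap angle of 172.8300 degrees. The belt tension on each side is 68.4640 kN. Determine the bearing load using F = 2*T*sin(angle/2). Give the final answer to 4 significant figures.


F = 2 * 68.4640 * sin(172.8300/2 deg)
F = 136.7 kN


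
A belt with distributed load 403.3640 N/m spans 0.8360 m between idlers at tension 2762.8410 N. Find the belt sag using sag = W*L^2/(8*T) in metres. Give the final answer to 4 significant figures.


sag = 403.3640 * 0.8360^2 / (8 * 2762.8410)
sag = 0.01275 m


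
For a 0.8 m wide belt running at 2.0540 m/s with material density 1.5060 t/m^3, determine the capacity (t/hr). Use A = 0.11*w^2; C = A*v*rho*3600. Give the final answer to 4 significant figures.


A = 0.11 * 0.8^2 = 0.0704 m^2
C = 0.0704 * 2.0540 * 1.5060 * 3600
C = 784.0 t/hr


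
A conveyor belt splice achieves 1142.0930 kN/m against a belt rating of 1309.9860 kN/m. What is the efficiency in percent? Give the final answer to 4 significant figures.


Eff = 1142.0930 / 1309.9860 * 100
Eff = 87.18 %


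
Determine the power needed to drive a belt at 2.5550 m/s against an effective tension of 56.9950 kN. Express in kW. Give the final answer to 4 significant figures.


P = Te * v = 56.9950 * 2.5550
P = 145.6 kW


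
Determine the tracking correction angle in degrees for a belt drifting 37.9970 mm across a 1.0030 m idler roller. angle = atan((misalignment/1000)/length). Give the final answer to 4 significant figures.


misalign_m = 37.9970 / 1000 = 0.037997 m
angle = atan(0.037997 / 1.0030)
angle = 2.170 deg


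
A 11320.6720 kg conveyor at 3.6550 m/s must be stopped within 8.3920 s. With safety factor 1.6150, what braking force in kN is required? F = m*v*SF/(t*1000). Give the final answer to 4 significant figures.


F = 11320.6720 * 3.6550 / 8.3920 * 1.6150 / 1000
F = 7.963 kN


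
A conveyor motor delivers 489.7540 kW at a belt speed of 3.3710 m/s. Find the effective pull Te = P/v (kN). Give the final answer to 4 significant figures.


Te = P / v = 489.7540 / 3.3710
Te = 145.3 kN


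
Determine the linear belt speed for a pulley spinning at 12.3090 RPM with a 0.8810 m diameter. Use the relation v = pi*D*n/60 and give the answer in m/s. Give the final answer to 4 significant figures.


v = pi * 0.8810 * 12.3090 / 60
v = 0.5678 m/s


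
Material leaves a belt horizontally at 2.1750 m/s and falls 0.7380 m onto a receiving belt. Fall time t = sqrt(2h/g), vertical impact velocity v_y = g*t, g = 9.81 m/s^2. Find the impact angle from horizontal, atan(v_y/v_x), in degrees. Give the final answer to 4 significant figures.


t = sqrt(2*0.7380/9.81) = 0.38789 s
v_y = 9.81 * 0.38789 = 3.8052 m/s
angle = atan(3.8052 / 2.1750) = 60.25 deg


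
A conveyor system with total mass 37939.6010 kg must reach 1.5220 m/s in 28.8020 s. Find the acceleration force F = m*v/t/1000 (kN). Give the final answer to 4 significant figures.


F = 37939.6010 * 1.5220 / 28.8020 / 1000
F = 2.005 kN


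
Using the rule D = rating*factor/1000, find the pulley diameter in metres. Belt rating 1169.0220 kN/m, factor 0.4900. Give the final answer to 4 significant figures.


D = 1169.0220 * 0.4900 / 1000
D = 0.5728 m


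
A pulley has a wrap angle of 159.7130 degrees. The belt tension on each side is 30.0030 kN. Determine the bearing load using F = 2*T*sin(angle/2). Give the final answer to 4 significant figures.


F = 2 * 30.0030 * sin(159.7130/2 deg)
F = 59.07 kN


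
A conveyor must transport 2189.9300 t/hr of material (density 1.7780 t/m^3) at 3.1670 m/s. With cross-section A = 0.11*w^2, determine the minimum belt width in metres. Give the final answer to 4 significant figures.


A_req = 2189.9300 / (3.1670 * 1.7780 * 3600) = 0.108031 m^2
w = sqrt(0.108031 / 0.11)
w = 0.9910 m


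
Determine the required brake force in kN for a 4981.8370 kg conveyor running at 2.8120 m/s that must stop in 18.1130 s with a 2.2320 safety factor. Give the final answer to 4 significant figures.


F = 4981.8370 * 2.8120 / 18.1130 * 2.2320 / 1000
F = 1.726 kN


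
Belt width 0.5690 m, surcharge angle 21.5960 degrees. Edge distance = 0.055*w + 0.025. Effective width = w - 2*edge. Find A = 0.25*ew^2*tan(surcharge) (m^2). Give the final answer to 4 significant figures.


edge = 0.055*0.5690 + 0.025 = 0.056295 m
ew = 0.5690 - 2*0.056295 = 0.45641 m
A = 0.25 * 0.45641^2 * tan(21.5960 deg)
A = 0.02061 m^2


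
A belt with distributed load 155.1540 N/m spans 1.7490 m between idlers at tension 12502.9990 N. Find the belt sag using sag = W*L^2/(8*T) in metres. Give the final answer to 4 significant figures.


sag = 155.1540 * 1.7490^2 / (8 * 12502.9990)
sag = 0.004745 m


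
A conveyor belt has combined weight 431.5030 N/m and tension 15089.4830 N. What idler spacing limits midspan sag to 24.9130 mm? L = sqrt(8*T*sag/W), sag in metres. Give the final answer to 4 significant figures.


sag = 24.9130/1000 = 0.024913 m
L = sqrt(8 * 15089.4830 * 0.024913 / 431.5030)
L = 2.640 m


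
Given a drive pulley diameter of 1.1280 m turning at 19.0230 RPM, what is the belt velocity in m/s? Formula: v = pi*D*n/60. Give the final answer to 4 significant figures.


v = pi * 1.1280 * 19.0230 / 60
v = 1.124 m/s


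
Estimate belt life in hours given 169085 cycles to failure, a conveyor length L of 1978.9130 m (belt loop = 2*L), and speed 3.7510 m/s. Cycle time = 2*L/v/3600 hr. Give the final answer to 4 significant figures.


cycle_time = 2 * 1978.9130 / 3.7510 / 3600 = 0.293094 hr
life = 169085 * 0.293094 = 49560 hours


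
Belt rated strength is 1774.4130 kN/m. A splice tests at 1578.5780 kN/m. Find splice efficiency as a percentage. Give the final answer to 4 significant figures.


Eff = 1578.5780 / 1774.4130 * 100
Eff = 88.96 %


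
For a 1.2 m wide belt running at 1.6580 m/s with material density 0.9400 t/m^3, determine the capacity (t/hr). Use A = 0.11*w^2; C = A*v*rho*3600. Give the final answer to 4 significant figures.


A = 0.11 * 1.2^2 = 0.1584 m^2
C = 0.1584 * 1.6580 * 0.9400 * 3600
C = 888.7 t/hr


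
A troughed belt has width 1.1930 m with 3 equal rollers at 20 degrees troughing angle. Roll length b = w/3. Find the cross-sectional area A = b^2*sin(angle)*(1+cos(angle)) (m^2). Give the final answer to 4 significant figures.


b = 1.1930/3 = 0.397667 m
A = 0.397667^2 * sin(20 deg) * (1 + cos(20 deg))
A = 0.1049 m^2


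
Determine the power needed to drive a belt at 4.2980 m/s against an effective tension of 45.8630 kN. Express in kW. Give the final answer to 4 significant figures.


P = Te * v = 45.8630 * 4.2980
P = 197.1 kW


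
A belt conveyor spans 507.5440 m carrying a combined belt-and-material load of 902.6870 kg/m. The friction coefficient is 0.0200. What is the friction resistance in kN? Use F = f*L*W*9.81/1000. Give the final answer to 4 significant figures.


F = 0.0200 * 507.5440 * 902.6870 * 9.81 / 1000
F = 89.89 kN


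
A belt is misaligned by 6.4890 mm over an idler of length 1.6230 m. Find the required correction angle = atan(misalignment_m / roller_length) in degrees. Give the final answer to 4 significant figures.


misalign_m = 6.4890 / 1000 = 0.006489 m
angle = atan(0.006489 / 1.6230)
angle = 0.2291 deg


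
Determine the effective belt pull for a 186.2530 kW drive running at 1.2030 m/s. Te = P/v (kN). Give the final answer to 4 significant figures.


Te = P / v = 186.2530 / 1.2030
Te = 154.8 kN


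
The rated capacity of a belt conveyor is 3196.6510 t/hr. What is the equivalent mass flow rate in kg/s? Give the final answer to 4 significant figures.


m_dot = 3196.6510 * 1000 / 3600
m_dot = 888.0 kg/s


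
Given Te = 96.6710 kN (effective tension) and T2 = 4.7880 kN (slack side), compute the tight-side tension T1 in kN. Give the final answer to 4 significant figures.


T1 = Te + T2 = 96.6710 + 4.7880
T1 = 101.5 kN


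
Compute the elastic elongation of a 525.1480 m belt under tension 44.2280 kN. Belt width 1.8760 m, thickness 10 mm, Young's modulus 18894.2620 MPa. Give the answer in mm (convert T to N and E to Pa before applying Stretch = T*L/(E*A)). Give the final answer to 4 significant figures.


A = 1.8760 * 0.01 = 0.01876 m^2
Stretch = 44.2280*1000 * 525.1480 / (18894.2620e6 * 0.01876) * 1000
Stretch = 65.53 mm


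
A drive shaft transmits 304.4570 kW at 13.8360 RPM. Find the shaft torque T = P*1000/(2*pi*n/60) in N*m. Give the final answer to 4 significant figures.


omega = 2*pi*13.8360/60 = 1.4489 rad/s
T = 304.4570*1000 / 1.4489
T = 210100 N*m


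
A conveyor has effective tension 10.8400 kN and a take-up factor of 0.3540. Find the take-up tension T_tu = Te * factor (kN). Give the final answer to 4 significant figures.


T_tu = 10.8400 * 0.3540
T_tu = 3.837 kN


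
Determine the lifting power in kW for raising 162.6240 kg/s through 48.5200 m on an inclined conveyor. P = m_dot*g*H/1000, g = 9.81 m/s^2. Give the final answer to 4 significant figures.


P = 162.6240 * 9.81 * 48.5200 / 1000
P = 77.41 kW


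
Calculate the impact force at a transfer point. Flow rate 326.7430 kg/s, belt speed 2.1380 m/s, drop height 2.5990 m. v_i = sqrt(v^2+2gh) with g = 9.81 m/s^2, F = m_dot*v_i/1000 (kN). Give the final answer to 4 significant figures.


v_i = sqrt(2.1380^2 + 2*9.81*2.5990) = 7.45409 m/s
F = 326.7430 * 7.45409 / 1000
F = 2.436 kN


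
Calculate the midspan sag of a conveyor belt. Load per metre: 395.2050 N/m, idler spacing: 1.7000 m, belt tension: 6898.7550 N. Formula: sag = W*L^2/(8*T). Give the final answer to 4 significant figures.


sag = 395.2050 * 1.7000^2 / (8 * 6898.7550)
sag = 0.02069 m


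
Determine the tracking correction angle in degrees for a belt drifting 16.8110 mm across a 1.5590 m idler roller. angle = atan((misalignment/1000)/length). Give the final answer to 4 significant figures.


misalign_m = 16.8110 / 1000 = 0.016811 m
angle = atan(0.016811 / 1.5590)
angle = 0.6178 deg


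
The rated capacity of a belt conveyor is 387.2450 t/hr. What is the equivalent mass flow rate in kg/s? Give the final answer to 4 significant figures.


m_dot = 387.2450 * 1000 / 3600
m_dot = 107.6 kg/s


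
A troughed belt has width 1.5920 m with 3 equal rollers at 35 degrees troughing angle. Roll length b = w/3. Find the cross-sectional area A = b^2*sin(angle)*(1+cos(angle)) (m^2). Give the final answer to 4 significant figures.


b = 1.5920/3 = 0.530667 m
A = 0.530667^2 * sin(35 deg) * (1 + cos(35 deg))
A = 0.2938 m^2


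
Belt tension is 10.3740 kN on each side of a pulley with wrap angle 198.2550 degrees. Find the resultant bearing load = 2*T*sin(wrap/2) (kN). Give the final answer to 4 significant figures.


F = 2 * 10.3740 * sin(198.2550/2 deg)
F = 20.49 kN


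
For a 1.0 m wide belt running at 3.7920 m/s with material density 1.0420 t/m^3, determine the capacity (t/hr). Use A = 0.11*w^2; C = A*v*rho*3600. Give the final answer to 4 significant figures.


A = 0.11 * 1.0^2 = 0.11 m^2
C = 0.11 * 3.7920 * 1.0420 * 3600
C = 1565 t/hr


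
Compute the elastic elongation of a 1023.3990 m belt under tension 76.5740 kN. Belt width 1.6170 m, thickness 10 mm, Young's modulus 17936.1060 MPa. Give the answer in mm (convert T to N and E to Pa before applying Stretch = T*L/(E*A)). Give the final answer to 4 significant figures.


A = 1.6170 * 0.01 = 0.01617 m^2
Stretch = 76.5740*1000 * 1023.3990 / (17936.1060e6 * 0.01617) * 1000
Stretch = 270.2 mm


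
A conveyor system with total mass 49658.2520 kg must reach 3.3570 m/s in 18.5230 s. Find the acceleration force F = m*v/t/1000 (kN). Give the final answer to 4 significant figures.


F = 49658.2520 * 3.3570 / 18.5230 / 1000
F = 9.000 kN


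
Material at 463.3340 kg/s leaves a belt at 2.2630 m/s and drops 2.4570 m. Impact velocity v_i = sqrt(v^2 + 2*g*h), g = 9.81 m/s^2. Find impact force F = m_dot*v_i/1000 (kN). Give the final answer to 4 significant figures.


v_i = sqrt(2.2630^2 + 2*9.81*2.4570) = 7.30257 m/s
F = 463.3340 * 7.30257 / 1000
F = 3.384 kN


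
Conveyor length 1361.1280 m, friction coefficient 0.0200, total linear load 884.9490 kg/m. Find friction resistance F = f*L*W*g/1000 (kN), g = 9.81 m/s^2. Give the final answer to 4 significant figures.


F = 0.0200 * 1361.1280 * 884.9490 * 9.81 / 1000
F = 236.3 kN


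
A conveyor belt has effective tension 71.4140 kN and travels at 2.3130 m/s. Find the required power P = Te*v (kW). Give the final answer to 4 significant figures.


P = Te * v = 71.4140 * 2.3130
P = 165.2 kW


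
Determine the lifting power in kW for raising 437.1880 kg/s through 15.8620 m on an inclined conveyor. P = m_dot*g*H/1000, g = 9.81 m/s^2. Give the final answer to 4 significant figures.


P = 437.1880 * 9.81 * 15.8620 / 1000
P = 68.03 kW


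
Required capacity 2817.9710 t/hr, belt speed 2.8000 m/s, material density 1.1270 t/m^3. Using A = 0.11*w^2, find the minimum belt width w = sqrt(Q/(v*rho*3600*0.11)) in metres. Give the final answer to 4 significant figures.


A_req = 2817.9710 / (2.8000 * 1.1270 * 3600) = 0.248057 m^2
w = sqrt(0.248057 / 0.11)
w = 1.502 m


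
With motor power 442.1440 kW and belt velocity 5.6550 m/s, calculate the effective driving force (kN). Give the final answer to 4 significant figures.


Te = P / v = 442.1440 / 5.6550
Te = 78.19 kN


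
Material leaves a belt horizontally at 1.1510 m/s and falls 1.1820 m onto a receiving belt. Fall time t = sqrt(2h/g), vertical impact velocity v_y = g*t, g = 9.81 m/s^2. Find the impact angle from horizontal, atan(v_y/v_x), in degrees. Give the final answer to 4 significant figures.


t = sqrt(2*1.1820/9.81) = 0.490896 s
v_y = 9.81 * 0.490896 = 4.81569 m/s
angle = atan(4.81569 / 1.1510) = 76.56 deg


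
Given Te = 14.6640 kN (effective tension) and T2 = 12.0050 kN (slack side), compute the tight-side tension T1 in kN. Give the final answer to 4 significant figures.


T1 = Te + T2 = 14.6640 + 12.0050
T1 = 26.67 kN


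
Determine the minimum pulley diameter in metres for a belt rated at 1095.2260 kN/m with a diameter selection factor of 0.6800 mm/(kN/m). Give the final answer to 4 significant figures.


D = 1095.2260 * 0.6800 / 1000
D = 0.7448 m


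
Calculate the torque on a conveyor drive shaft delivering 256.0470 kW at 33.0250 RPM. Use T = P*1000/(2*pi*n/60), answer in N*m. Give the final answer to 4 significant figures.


omega = 2*pi*33.0250/60 = 3.45837 rad/s
T = 256.0470*1000 / 3.45837
T = 74040 N*m


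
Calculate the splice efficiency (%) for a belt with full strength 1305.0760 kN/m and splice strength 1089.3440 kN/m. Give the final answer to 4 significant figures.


Eff = 1089.3440 / 1305.0760 * 100
Eff = 83.47 %


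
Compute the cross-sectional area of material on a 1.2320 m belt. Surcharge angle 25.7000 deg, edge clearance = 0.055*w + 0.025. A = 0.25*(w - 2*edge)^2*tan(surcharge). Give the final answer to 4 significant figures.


edge = 0.055*1.2320 + 0.025 = 0.09276 m
ew = 1.2320 - 2*0.09276 = 1.04648 m
A = 0.25 * 1.04648^2 * tan(25.7000 deg)
A = 0.1318 m^2


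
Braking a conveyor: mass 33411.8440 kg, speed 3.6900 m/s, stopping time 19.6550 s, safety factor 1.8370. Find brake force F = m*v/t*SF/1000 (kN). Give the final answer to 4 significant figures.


F = 33411.8440 * 3.6900 / 19.6550 * 1.8370 / 1000
F = 11.52 kN


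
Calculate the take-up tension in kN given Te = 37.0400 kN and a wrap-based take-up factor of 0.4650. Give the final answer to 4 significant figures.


T_tu = 37.0400 * 0.4650
T_tu = 17.22 kN


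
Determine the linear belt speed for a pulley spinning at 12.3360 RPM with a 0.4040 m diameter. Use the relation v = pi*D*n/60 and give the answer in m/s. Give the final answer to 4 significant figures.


v = pi * 0.4040 * 12.3360 / 60
v = 0.2609 m/s


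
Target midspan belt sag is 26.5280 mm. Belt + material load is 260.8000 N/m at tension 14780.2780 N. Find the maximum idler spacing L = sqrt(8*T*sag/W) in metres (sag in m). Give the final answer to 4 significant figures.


sag = 26.5280/1000 = 0.026528 m
L = sqrt(8 * 14780.2780 * 0.026528 / 260.8000)
L = 3.468 m


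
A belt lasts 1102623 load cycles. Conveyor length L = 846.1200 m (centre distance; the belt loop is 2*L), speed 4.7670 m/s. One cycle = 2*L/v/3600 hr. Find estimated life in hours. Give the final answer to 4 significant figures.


cycle_time = 2 * 846.1200 / 4.7670 / 3600 = 0.0986085 hr
life = 1102623 * 0.0986085 = 108700 hours


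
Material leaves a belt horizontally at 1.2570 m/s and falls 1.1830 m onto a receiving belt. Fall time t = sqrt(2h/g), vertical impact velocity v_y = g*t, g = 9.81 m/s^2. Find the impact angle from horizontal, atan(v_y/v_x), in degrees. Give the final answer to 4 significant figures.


t = sqrt(2*1.1830/9.81) = 0.491103 s
v_y = 9.81 * 0.491103 = 4.81772 m/s
angle = atan(4.81772 / 1.2570) = 75.38 deg


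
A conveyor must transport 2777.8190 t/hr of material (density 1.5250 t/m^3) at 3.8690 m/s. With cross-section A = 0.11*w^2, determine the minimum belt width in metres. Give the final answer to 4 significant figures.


A_req = 2777.8190 / (3.8690 * 1.5250 * 3600) = 0.130777 m^2
w = sqrt(0.130777 / 0.11)
w = 1.090 m


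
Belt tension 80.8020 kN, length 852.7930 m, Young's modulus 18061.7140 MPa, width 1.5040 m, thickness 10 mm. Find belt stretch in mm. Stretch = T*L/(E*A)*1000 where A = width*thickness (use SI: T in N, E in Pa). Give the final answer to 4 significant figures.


A = 1.5040 * 0.01 = 0.01504 m^2
Stretch = 80.8020*1000 * 852.7930 / (18061.7140e6 * 0.01504) * 1000
Stretch = 253.7 mm


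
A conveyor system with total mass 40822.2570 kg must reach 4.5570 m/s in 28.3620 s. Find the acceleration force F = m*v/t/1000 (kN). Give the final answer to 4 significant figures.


F = 40822.2570 * 4.5570 / 28.3620 / 1000
F = 6.559 kN


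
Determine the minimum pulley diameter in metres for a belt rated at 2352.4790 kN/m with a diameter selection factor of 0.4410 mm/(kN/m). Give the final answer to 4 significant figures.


D = 2352.4790 * 0.4410 / 1000
D = 1.037 m


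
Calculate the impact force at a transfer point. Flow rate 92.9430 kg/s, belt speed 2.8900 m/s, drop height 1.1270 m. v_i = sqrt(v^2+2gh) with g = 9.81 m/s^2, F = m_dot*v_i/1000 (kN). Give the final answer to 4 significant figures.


v_i = sqrt(2.8900^2 + 2*9.81*1.1270) = 5.51941 m/s
F = 92.9430 * 5.51941 / 1000
F = 0.5130 kN


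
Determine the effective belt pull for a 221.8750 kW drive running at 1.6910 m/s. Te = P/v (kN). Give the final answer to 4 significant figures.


Te = P / v = 221.8750 / 1.6910
Te = 131.2 kN


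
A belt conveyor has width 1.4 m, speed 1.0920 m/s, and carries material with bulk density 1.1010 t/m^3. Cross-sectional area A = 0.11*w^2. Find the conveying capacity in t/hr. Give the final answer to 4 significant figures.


A = 0.11 * 1.4^2 = 0.2156 m^2
C = 0.2156 * 1.0920 * 1.1010 * 3600
C = 933.2 t/hr


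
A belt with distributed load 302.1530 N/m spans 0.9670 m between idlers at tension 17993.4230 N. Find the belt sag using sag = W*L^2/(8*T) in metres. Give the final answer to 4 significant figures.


sag = 302.1530 * 0.9670^2 / (8 * 17993.4230)
sag = 0.001963 m


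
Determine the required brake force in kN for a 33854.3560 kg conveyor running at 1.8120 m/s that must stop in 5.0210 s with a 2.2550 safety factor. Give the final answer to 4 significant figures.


F = 33854.3560 * 1.8120 / 5.0210 * 2.2550 / 1000
F = 27.55 kN


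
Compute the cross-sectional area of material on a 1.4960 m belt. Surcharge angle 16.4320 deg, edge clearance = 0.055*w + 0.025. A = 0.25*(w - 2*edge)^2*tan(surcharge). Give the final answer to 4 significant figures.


edge = 0.055*1.4960 + 0.025 = 0.10728 m
ew = 1.4960 - 2*0.10728 = 1.28144 m
A = 0.25 * 1.28144^2 * tan(16.4320 deg)
A = 0.1211 m^2


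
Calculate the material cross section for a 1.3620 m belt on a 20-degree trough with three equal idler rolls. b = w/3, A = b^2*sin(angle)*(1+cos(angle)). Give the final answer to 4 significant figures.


b = 1.3620/3 = 0.454 m
A = 0.454^2 * sin(20 deg) * (1 + cos(20 deg))
A = 0.1367 m^2


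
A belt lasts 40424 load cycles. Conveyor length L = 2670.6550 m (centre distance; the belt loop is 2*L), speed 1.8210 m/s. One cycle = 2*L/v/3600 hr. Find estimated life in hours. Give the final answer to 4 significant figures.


cycle_time = 2 * 2670.6550 / 1.8210 / 3600 = 0.814771 hr
life = 40424 * 0.814771 = 32940 hours


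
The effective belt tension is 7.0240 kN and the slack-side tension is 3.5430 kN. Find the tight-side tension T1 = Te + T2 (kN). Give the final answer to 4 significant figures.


T1 = Te + T2 = 7.0240 + 3.5430
T1 = 10.57 kN


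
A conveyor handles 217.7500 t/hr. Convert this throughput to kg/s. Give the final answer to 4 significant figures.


m_dot = 217.7500 * 1000 / 3600
m_dot = 60.49 kg/s


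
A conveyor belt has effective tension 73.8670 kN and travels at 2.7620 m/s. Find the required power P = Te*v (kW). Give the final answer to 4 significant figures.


P = Te * v = 73.8670 * 2.7620
P = 204.0 kW


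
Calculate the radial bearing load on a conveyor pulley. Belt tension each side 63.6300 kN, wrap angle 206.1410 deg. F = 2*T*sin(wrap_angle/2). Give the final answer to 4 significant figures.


F = 2 * 63.6300 * sin(206.1410/2 deg)
F = 124.0 kN


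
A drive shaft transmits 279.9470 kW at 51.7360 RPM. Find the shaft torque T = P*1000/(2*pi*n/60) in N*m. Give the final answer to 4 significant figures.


omega = 2*pi*51.7360/60 = 5.41778 rad/s
T = 279.9470*1000 / 5.41778
T = 51670 N*m


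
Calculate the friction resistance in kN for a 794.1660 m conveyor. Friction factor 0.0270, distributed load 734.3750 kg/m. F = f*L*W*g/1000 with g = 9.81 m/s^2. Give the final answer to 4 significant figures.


F = 0.0270 * 794.1660 * 734.3750 * 9.81 / 1000
F = 154.5 kN


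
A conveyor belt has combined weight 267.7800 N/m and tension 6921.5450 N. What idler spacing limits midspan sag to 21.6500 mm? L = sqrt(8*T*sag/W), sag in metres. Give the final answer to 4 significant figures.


sag = 21.6500/1000 = 0.021650 m
L = sqrt(8 * 6921.5450 * 0.021650 / 267.7800)
L = 2.116 m


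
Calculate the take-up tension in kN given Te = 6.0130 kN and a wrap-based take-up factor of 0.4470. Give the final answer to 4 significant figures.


T_tu = 6.0130 * 0.4470
T_tu = 2.688 kN


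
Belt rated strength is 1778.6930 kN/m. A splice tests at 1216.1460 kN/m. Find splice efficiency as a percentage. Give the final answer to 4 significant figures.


Eff = 1216.1460 / 1778.6930 * 100
Eff = 68.37 %


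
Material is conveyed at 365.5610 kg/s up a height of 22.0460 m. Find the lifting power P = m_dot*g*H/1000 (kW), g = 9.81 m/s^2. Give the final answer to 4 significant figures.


P = 365.5610 * 9.81 * 22.0460 / 1000
P = 79.06 kW


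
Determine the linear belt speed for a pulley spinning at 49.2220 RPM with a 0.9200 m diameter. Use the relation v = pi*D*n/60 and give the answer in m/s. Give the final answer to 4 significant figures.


v = pi * 0.9200 * 49.2220 / 60
v = 2.371 m/s


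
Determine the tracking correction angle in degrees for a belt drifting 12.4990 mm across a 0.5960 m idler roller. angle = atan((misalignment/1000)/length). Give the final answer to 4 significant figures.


misalign_m = 12.4990 / 1000 = 0.012499 m
angle = atan(0.012499 / 0.5960)
angle = 1.201 deg


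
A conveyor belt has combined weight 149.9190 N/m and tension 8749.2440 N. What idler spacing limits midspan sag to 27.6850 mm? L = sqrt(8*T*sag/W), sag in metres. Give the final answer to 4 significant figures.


sag = 27.6850/1000 = 0.027685 m
L = sqrt(8 * 8749.2440 * 0.027685 / 149.9190)
L = 3.595 m


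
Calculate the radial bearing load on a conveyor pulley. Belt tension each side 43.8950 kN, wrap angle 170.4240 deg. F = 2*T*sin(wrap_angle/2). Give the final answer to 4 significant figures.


F = 2 * 43.8950 * sin(170.4240/2 deg)
F = 87.48 kN


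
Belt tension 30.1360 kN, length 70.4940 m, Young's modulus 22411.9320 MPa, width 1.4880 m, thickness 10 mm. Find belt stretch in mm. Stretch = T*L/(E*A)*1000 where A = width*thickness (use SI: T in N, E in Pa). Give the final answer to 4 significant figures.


A = 1.4880 * 0.01 = 0.01488 m^2
Stretch = 30.1360*1000 * 70.4940 / (22411.9320e6 * 0.01488) * 1000
Stretch = 6.370 mm


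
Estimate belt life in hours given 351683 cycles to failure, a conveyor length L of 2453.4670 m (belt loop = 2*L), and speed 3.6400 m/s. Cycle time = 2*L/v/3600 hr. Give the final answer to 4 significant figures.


cycle_time = 2 * 2453.4670 / 3.6400 / 3600 = 0.374461 hr
life = 351683 * 0.374461 = 131700 hours


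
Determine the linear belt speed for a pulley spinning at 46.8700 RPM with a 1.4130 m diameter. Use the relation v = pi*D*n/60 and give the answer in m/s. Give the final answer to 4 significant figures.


v = pi * 1.4130 * 46.8700 / 60
v = 3.468 m/s


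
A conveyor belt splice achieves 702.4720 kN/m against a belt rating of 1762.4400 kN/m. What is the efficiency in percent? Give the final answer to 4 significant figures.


Eff = 702.4720 / 1762.4400 * 100
Eff = 39.86 %


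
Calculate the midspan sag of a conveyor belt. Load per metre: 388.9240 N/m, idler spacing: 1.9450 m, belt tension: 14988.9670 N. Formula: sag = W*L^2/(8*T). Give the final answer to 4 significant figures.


sag = 388.9240 * 1.9450^2 / (8 * 14988.9670)
sag = 0.01227 m


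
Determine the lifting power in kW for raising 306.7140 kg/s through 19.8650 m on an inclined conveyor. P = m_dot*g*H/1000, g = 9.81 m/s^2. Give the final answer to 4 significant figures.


P = 306.7140 * 9.81 * 19.8650 / 1000
P = 59.77 kW


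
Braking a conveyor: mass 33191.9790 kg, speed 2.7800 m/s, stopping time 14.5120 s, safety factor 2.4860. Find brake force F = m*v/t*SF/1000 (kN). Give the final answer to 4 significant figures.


F = 33191.9790 * 2.7800 / 14.5120 * 2.4860 / 1000
F = 15.81 kN


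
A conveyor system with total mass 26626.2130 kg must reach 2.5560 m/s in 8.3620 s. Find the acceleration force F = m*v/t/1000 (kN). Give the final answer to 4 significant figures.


F = 26626.2130 * 2.5560 / 8.3620 / 1000
F = 8.139 kN


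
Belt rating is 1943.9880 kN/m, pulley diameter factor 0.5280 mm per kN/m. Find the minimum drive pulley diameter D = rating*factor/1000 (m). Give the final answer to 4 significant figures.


D = 1943.9880 * 0.5280 / 1000
D = 1.026 m


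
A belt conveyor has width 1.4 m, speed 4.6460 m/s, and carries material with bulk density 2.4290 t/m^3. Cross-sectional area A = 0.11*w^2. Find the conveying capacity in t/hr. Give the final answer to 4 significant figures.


A = 0.11 * 1.4^2 = 0.2156 m^2
C = 0.2156 * 4.6460 * 2.4290 * 3600
C = 8759 t/hr


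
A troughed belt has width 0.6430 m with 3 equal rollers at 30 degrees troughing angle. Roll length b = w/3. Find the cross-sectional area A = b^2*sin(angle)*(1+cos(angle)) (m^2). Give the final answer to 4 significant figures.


b = 0.6430/3 = 0.214333 m
A = 0.214333^2 * sin(30 deg) * (1 + cos(30 deg))
A = 0.04286 m^2


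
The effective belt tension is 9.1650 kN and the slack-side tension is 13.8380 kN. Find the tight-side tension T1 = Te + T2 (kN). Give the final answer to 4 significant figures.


T1 = Te + T2 = 9.1650 + 13.8380
T1 = 23.00 kN


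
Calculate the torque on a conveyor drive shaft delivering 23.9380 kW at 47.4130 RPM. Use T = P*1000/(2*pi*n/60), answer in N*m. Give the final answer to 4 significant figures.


omega = 2*pi*47.4130/60 = 4.96508 rad/s
T = 23.9380*1000 / 4.96508
T = 4821 N*m


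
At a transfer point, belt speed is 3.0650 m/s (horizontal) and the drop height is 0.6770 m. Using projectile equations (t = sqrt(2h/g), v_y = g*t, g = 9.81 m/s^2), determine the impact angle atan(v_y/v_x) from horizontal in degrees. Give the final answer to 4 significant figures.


t = sqrt(2*0.6770/9.81) = 0.371514 s
v_y = 9.81 * 0.371514 = 3.64455 m/s
angle = atan(3.64455 / 3.0650) = 49.94 deg


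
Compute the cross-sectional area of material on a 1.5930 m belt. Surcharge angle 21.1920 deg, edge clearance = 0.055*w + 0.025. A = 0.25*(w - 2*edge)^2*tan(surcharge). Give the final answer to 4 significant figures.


edge = 0.055*1.5930 + 0.025 = 0.112615 m
ew = 1.5930 - 2*0.112615 = 1.36777 m
A = 0.25 * 1.36777^2 * tan(21.1920 deg)
A = 0.1813 m^2


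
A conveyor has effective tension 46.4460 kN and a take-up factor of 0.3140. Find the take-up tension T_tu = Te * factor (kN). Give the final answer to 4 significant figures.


T_tu = 46.4460 * 0.3140
T_tu = 14.58 kN


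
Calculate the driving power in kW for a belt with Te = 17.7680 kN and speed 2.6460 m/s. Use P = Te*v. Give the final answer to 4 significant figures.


P = Te * v = 17.7680 * 2.6460
P = 47.01 kW


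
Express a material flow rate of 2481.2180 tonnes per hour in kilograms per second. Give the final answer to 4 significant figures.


m_dot = 2481.2180 * 1000 / 3600
m_dot = 689.2 kg/s


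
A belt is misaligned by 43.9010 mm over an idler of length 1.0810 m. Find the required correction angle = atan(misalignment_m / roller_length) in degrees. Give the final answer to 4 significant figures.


misalign_m = 43.9010 / 1000 = 0.043901 m
angle = atan(0.043901 / 1.0810)
angle = 2.326 deg


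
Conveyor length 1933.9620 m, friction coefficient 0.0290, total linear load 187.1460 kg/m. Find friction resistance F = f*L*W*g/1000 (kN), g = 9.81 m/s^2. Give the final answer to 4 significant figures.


F = 0.0290 * 1933.9620 * 187.1460 * 9.81 / 1000
F = 103.0 kN


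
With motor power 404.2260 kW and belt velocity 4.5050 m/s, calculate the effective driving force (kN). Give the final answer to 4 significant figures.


Te = P / v = 404.2260 / 4.5050
Te = 89.73 kN


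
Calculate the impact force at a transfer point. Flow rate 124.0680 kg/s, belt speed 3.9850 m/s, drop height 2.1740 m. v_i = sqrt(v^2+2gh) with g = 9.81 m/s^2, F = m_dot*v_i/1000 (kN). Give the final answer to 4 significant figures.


v_i = sqrt(3.9850^2 + 2*9.81*2.1740) = 7.65076 m/s
F = 124.0680 * 7.65076 / 1000
F = 0.9492 kN


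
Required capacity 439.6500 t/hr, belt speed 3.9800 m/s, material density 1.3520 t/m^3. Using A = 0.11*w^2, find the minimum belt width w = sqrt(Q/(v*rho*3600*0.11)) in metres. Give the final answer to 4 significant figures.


A_req = 439.6500 / (3.9800 * 1.3520 * 3600) = 0.0226958 m^2
w = sqrt(0.0226958 / 0.11)
w = 0.4542 m


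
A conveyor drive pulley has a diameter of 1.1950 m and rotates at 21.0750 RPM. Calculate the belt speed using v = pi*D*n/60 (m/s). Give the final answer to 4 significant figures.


v = pi * 1.1950 * 21.0750 / 60
v = 1.319 m/s


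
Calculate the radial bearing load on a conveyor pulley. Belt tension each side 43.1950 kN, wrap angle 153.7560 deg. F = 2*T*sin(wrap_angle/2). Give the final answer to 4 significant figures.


F = 2 * 43.1950 * sin(153.7560/2 deg)
F = 84.13 kN


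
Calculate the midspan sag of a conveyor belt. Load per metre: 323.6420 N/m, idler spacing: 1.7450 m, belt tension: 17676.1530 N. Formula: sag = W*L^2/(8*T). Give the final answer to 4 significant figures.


sag = 323.6420 * 1.7450^2 / (8 * 17676.1530)
sag = 0.006969 m


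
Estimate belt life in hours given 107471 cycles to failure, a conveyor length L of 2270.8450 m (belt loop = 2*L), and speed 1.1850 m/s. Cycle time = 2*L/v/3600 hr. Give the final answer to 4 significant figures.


cycle_time = 2 * 2270.8450 / 1.1850 / 3600 = 1.06462 hr
life = 107471 * 1.06462 = 114400 hours


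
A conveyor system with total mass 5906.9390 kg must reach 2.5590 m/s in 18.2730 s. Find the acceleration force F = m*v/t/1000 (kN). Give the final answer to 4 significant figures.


F = 5906.9390 * 2.5590 / 18.2730 / 1000
F = 0.8272 kN


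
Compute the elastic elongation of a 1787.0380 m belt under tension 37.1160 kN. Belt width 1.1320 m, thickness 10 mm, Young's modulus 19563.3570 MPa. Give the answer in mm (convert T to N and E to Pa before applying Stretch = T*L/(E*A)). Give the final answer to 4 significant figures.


A = 1.1320 * 0.01 = 0.01132 m^2
Stretch = 37.1160*1000 * 1787.0380 / (19563.3570e6 * 0.01132) * 1000
Stretch = 299.5 mm


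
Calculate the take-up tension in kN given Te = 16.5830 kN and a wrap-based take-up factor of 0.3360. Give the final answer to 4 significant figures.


T_tu = 16.5830 * 0.3360
T_tu = 5.572 kN


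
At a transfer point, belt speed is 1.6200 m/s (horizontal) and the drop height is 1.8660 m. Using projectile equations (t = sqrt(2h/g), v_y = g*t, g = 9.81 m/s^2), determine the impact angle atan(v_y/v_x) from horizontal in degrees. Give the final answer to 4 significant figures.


t = sqrt(2*1.8660/9.81) = 0.616789 s
v_y = 9.81 * 0.616789 = 6.0507 m/s
angle = atan(6.0507 / 1.6200) = 75.01 deg


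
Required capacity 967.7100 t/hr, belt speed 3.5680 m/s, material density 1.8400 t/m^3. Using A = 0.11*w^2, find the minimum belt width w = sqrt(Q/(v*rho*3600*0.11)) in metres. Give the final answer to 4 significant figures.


A_req = 967.7100 / (3.5680 * 1.8400 * 3600) = 0.0409449 m^2
w = sqrt(0.0409449 / 0.11)
w = 0.6101 m


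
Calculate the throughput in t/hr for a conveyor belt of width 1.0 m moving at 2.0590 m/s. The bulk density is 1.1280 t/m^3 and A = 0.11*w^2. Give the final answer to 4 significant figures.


A = 0.11 * 1.0^2 = 0.11 m^2
C = 0.11 * 2.0590 * 1.1280 * 3600
C = 919.7 t/hr


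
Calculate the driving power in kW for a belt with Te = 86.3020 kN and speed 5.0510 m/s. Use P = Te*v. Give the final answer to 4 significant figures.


P = Te * v = 86.3020 * 5.0510
P = 435.9 kW


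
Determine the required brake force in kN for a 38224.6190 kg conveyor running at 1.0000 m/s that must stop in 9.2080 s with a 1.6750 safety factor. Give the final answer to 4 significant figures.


F = 38224.6190 * 1.0000 / 9.2080 * 1.6750 / 1000
F = 6.953 kN


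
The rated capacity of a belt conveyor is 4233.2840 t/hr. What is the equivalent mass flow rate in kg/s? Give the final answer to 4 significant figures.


m_dot = 4233.2840 * 1000 / 3600
m_dot = 1176 kg/s


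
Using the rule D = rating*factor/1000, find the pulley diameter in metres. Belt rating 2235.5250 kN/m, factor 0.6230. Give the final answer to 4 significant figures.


D = 2235.5250 * 0.6230 / 1000
D = 1.393 m


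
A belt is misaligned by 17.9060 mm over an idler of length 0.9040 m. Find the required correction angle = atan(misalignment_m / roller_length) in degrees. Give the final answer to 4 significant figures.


misalign_m = 17.9060 / 1000 = 0.017906 m
angle = atan(0.017906 / 0.9040)
angle = 1.135 deg


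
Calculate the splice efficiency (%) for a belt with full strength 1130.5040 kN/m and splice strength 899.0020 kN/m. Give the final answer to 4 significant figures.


Eff = 899.0020 / 1130.5040 * 100
Eff = 79.52 %


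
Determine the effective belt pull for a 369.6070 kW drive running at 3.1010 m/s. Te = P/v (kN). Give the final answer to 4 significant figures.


Te = P / v = 369.6070 / 3.1010
Te = 119.2 kN


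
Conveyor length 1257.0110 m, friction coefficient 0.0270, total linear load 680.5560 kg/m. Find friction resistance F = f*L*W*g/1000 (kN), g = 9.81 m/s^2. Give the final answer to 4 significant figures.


F = 0.0270 * 1257.0110 * 680.5560 * 9.81 / 1000
F = 226.6 kN


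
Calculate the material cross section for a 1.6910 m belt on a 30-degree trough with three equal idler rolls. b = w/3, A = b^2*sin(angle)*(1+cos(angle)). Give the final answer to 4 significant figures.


b = 1.6910/3 = 0.563667 m
A = 0.563667^2 * sin(30 deg) * (1 + cos(30 deg))
A = 0.2964 m^2


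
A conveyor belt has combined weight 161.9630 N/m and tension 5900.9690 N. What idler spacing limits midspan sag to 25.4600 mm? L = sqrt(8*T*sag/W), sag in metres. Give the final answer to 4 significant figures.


sag = 25.4600/1000 = 0.025460 m
L = sqrt(8 * 5900.9690 * 0.025460 / 161.9630)
L = 2.724 m


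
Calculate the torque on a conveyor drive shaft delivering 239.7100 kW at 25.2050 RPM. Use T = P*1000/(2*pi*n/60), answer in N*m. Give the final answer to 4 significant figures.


omega = 2*pi*25.2050/60 = 2.63946 rad/s
T = 239.7100*1000 / 2.63946
T = 90820 N*m


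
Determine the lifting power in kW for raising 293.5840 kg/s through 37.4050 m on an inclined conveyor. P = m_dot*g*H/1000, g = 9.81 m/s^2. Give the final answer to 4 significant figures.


P = 293.5840 * 9.81 * 37.4050 / 1000
P = 107.7 kW
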